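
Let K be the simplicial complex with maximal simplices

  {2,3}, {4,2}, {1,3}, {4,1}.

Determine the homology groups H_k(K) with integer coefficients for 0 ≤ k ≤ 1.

H_0 ≅ Z,  H_1 ≅ Z.

We work with the vertex ordering 1 < 2 < 3 < 4. The simplices of K, each written with vertices in increasing order, are:

  0-simplices (4): [1], [2], [3], [4]
  1-simplices (4): [1,3], [1,4], [2,3], [2,4]

so the chain groups are C_0 ≅ Z^4, C_1 ≅ Z^4.

∂_1: C_1 → C_0 maps an edge to its endpoints' difference, ∂[p,q] = q − p. For instance
  ∂[2,4] = [4] − [2].
The 4×4 boundary matrix has rank 3 and Smith normal form diag(1,1,1).

From H_k ≅ ker(∂_k) / im(∂_{k+1}) we obtain:

  H_0: rank C_0 − rank ∂_1 = 4 − 3 = 1, and the invariant factors of ∂_1 are all 1, so H_0 = Z.
  H_1: rank ker ∂_1 − rank ∂_2 = (4 − 3) − 0 = 1, and there is no ∂_2, so H_1 = Z.

As a check, the Euler characteristic is 4 − 4 = 0, which agrees with 1 − 1 = 0.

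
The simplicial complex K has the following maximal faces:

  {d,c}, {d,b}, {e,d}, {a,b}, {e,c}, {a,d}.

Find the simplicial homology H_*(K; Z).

H_0 = Z,  H_1 = Z^2.

Fix the vertex order a < b < c < d < e and write every simplex with vertices in increasing order. Then dim K = 1 and the simplices of K are:

  0-simplices (5): a, b, c, d, e
  1-simplices (6): ab, ad, bd, cd, ce, de

Hence C_0 ≅ Z^5, C_1 ≅ Z^6.

∂_1: C_1 → C_0 maps an edge to its endpoints' difference, ∂[p,q] = q − p.
This gives a 5×6 integer matrix of rank 4; reducing to Smith normal form yields diagonal entries (1,1,1,1).

Now H_k = ker ∂_k / im ∂_{k+1}, so:

  H_0: rank C_0 − rank ∂_1 = 5 − 4 = 1, and the invariant factors of ∂_1 are all 1, so H_0 = Z.
  H_1: rank ker ∂_1 − rank ∂_2 = (6 − 4) − 0 = 2, and there is no ∂_2, so H_1 = Z^2.

As a check, the Euler characteristic is 5 − 6 = -1, which agrees with 1 − 2 = -1.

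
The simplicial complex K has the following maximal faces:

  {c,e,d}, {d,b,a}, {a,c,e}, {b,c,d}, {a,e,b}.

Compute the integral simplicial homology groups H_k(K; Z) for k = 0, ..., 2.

H_0 = Z,  H_1 = Z,  H_2 = 0.

We work with the vertex ordering a < b < c < d < e. The simplices of K, each written with vertices in increasing order, are:

  0-simplices (5): a, b, c, d, e
  1-simplices (10): ab, ac, ad, ae, bc, bd, be, cd, ce, de
  2-simplices (5): abd, abe, ace, bcd, cde

giving chain groups C_0 ≅ Z^5, C_1 ≅ Z^10, C_2 ≅ Z^5.

The boundary map ∂_1: C_1 → C_0 maps an edge to its endpoints' difference, ∂[p,q] = q − p.
As a 5×10 matrix over Z this has rank 4, with invariant factors (1,1,1,1).

Boundary ∂_2: C_2 → C_1 acts by ∂[p,q,r] = [q,r] − [p,r] + [p,q]. For instance
  ∂cde = de − ce + cd,
  ∂abe = be − ae + ab.
The resulting 10×5 matrix has rank 5, and its Smith normal form has invariant factors (1,1,1,1,1).

From H_k ≅ ker(∂_k) / im(∂_{k+1}) we obtain:

  H_0: rank C_0 − rank ∂_1 = 5 − 4 = 1, and the invariant factors of ∂_1 are all 1, so H_0 ≅ Z.
  H_1: rank ker ∂_1 − rank ∂_2 = (10 − 4) − 5 = 1, and the invariant factors of ∂_2 are all 1, so H_1 ≅ Z.
  H_2: rank ker ∂_2 − rank ∂_3 = (5 − 5) − 0 = 0, and there is no ∂_3, so H_2 ≅ 0.

As a check, the Euler characteristic is 5 − 10 + 5 = 0, which agrees with 1 − 1 + 0 = 0.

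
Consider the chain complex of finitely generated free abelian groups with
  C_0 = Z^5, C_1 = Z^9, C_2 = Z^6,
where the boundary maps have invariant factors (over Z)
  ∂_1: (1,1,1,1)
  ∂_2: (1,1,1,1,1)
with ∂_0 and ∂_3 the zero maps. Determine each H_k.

H_0: b_0 = 5 − 0 − 4 = 1; torsion from ∂_1 factors > 1: none. So H_0 = Z.
H_1: b_1 = 9 − 4 − 5 = 0; torsion from ∂_2 factors > 1: none. So H_1 = 0.
H_2: b_2 = 6 − 5 − 0 = 1; torsion from ∂_3 factors > 1: none. So H_2 = Z.

H_0 = Z,  H_1 = 0,  H_2 = Z.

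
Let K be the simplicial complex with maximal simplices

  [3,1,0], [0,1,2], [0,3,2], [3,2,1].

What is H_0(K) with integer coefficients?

H_0 ≅ Z.

We work with the vertex ordering 0 < 1 < 2 < 3. The simplices of K, each written with vertices in increasing order, are:

  0-simplices (4): [0], [1], [2], [3]
  1-simplices (6): [0,1], [0,2], [0,3], [1,2], [1,3], [2,3]
  2-simplices (4): [0,1,2], [0,1,3], [0,2,3], [1,2,3]

Hence C_0 ≅ Z^4, C_1 ≅ Z^6, C_2 ≅ Z^4.

The boundary map ∂_1: C_1 → C_0 is given by ∂[p,q] = [q] − [p]. For instance
  ∂[0,1] = [1] − [0].
The 4×6 boundary matrix has rank 3 and Smith normal form diag(1,1,1).

Boundary ∂_2: C_2 → C_1 maps a triangle to the signed sum of its edges. For instance
  ∂[0,2,3] = [2,3] − [0,3] + [0,2],
  ∂[0,1,3] = [1,3] − [0,3] + [0,1].
The 6×4 boundary matrix has rank 3 and Smith normal form diag(1,1,1).

Now H_k = ker ∂_k / im ∂_{k+1}, so:

  H_0: rank C_0 − rank ∂_1 = 4 − 3 = 1, and the invariant factors of ∂_1 are all 1, so H_0 ≅ Z.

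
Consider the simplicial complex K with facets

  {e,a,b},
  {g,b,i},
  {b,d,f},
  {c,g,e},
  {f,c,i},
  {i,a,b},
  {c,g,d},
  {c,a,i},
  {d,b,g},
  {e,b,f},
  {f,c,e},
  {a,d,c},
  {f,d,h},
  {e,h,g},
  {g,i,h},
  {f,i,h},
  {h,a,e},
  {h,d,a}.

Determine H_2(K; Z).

H_2 ≅ Z.

Fix the vertex order a < b < c < d < e < f < g < h < i and write every simplex with vertices in increasing order. Then dim K = 2 and the simplices of K are:

  0-simplices (9): a, b, c, d, e, f, g, h, i
  1-simplices (27): ab, ac, ad, ae, ah, ai, bd, be, bf, bg, bi, cd, ce, cf, cg, ci, df, dg, dh, ef, eg, eh, fh, fi, gh, gi, hi
  2-simplices (18): abe, abi, acd, aci, adh, aeh, bdf, bdg, bef, bgi, cdg, cef, ceg, cfi, dfh, egh, fhi, ghi

Hence C_0 ≅ Z^9, C_1 ≅ Z^27, C_2 ≅ Z^18.

∂_1: C_1 → C_0 maps an edge to its endpoints' difference, ∂[p,q] = q − p. For instance
  ∂ae = e − a.
This gives a 9×27 integer matrix of rank 8; reducing to Smith normal form yields diagonal entries (1,1,1,1,1,1,1,1).

The boundary map ∂_2: C_2 → C_1 maps a triangle to the signed sum of its edges. For instance
  ∂ghi = hi − gi + gh,
  ∂ceg = eg − cg + ce.
The 27×18 boundary matrix has rank 17 and Smith normal form diag(1,1,1,1,1,1,1,1,1,1,1,1,1,1,1,1,1).

Now H_k = ker ∂_k / im ∂_{k+1}, so:

  H_2: rank ker ∂_2 − rank ∂_3 = (18 − 17) − 0 = 1, and there is no ∂_3, so H_2 = Z.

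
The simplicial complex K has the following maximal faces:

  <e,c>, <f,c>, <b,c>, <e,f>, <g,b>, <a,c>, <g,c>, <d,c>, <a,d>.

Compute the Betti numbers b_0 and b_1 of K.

We work with the vertex ordering a < b < c < d < e < f < g. The simplices of K, each written with vertices in increasing order, are:

  0-simplices (7): a, b, c, d, e, f, g
  1-simplices (9): ac, ad, bc, bg, cd, ce, cf, cg, ef

giving chain groups C_0 ≅ Z^7, C_1 ≅ Z^9.

The boundary map ∂_1: C_1 → C_0 is given by ∂[p,q] = [q] − [p].
This gives a 7×9 integer matrix of rank 6; reducing to Smith normal form yields diagonal entries (1,1,1,1,1,1).

From H_k ≅ ker(∂_k) / im(∂_{k+1}) we obtain:

  H_0: rank C_0 − rank ∂_1 = 7 − 6 = 1, and the invariant factors of ∂_1 are all 1, so H_0 ≅ Z.
  H_1: rank ker ∂_1 − rank ∂_2 = (9 − 6) − 0 = 3, and there is no ∂_2, so H_1 ≅ Z^3.

Hence the Betti numbers are b_0 = 1, b_1 = 3.

b_0 = 1, b_1 = 3.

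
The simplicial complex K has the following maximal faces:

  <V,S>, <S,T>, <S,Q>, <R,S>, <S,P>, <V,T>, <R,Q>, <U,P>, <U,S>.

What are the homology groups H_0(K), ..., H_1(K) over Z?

H_0 = Z,  H_1 = Z^3.

Order the vertices as P < Q < R < S < T < U < V. Listing each simplex with vertices in this order, K has dimension 1 with simplices:

  0-simplices (7): P, Q, R, S, T, U, V
  1-simplices (9): PS, PU, QR, QS, RS, ST, SU, SV, TV

so the chain groups are C_0 ≅ Z^7, C_1 ≅ Z^9.

The boundary map ∂_1: C_1 → C_0 sends each edge [p,q] (with p < q) to q − p.
The 7×9 boundary matrix has rank 6 and Smith normal form diag(1,1,1,1,1,1).

Computing H_k = (kernel of ∂_k) / (image of ∂_{k+1}):

  H_0: rank C_0 − rank ∂_1 = 7 − 6 = 1, and the invariant factors of ∂_1 are all 1, so H_0 = Z.
  H_1: rank ker ∂_1 − rank ∂_2 = (9 − 6) − 0 = 3, and there is no ∂_2, so H_1 = Z^3.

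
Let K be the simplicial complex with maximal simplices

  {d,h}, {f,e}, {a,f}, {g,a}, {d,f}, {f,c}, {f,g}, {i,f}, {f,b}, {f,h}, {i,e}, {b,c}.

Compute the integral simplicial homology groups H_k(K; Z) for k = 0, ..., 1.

We work with the vertex ordering a < b < c < d < e < f < g < h < i. The simplices of K, each written with vertices in increasing order, are:

  0-simplices (9): a, b, c, d, e, f, g, h, i
  1-simplices (12): af, ag, bc, bf, cf, df, dh, ef, ei, fg, fh, fi

so the chain groups are C_0 ≅ Z^9, C_1 ≅ Z^12.

The boundary map ∂_1: C_1 → C_0 sends each edge [p,q] (with p < q) to q − p. For instance
  ∂cf = f − c.
The resulting 9×12 matrix has rank 8, and its Smith normal form has invariant factors (1,1,1,1,1,1,1,1).

Reading off H_k = ker ∂_k / im ∂_{k+1}:

  H_0: rank C_0 − rank ∂_1 = 9 − 8 = 1, and the invariant factors of ∂_1 are all 1, so H_0 ≅ Z.
  H_1: rank ker ∂_1 − rank ∂_2 = (12 − 8) − 0 = 4, and there is no ∂_2, so H_1 ≅ Z^4.

As a check, the Euler characteristic is 9 − 12 = -3, which agrees with 1 − 4 = -3.

H_0 ≅ Z,  H_1 ≅ Z^4.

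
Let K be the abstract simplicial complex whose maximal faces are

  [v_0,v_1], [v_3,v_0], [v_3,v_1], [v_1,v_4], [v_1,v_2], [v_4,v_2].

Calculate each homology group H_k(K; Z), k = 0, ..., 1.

Order the vertices as v_0 < v_1 < v_2 < v_3 < v_4. Listing each simplex with vertices in this order, K has dimension 1 with simplices:

  0-simplices (5): [v_0], [v_1], [v_2], [v_3], [v_4]
  1-simplices (6): [v_0,v_1], [v_0,v_3], [v_1,v_2], [v_1,v_3], [v_1,v_4], [v_2,v_4]

Hence C_0 ≅ Z^5, C_1 ≅ Z^6.

The boundary map ∂_1: C_1 → C_0 maps an edge to its endpoints' difference, ∂[p,q] = q − p. For instance
  ∂[v_0,v_3] = [v_3] − [v_0].
The resulting 5×6 matrix has rank 4, and its Smith normal form has invariant factors (1,1,1,1).

Now H_k = ker ∂_k / im ∂_{k+1}, so:

  H_0: rank C_0 − rank ∂_1 = 5 − 4 = 1, and the invariant factors of ∂_1 are all 1, so H_0 = Z.
  H_1: rank ker ∂_1 − rank ∂_2 = (6 − 4) − 0 = 2, and there is no ∂_2, so H_1 = Z^2.

H_0 ≅ Z,  H_1 ≅ Z^2.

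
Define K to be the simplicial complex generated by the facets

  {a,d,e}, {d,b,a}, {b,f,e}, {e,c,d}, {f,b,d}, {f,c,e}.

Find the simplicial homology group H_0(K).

Fix the vertex order a < b < c < d < e < f and write every simplex with vertices in increasing order. Then dim K = 2 and the simplices of K are:

  0-simplices (6): a, b, c, d, e, f
  1-simplices (12): ab, ad, ae, bd, be, bf, cd, ce, cf, de, df, ef
  2-simplices (6): abd, ade, bdf, bef, cde, cef

giving chain groups C_0 ≅ Z^6, C_1 ≅ Z^12, C_2 ≅ Z^6.

The boundary map ∂_1: C_1 → C_0 maps an edge to its endpoints' difference, ∂[p,q] = q − p. For instance
  ∂ab = b − a.
As a 6×12 matrix over Z this has rank 5, with invariant factors (1,1,1,1,1).

Boundary ∂_2: C_2 → C_1 maps a triangle to the signed sum of its edges. For instance
  ∂bef = ef − bf + be,
  ∂cde = de − ce + cd.
The 12×6 boundary matrix has rank 6 and Smith normal form diag(1,1,1,1,1,1).

Now H_k = ker ∂_k / im ∂_{k+1}, so:

  H_0: rank C_0 − rank ∂_1 = 6 − 5 = 1, and the invariant factors of ∂_1 are all 1, so H_0 ≅ Z.

H_0 ≅ Z.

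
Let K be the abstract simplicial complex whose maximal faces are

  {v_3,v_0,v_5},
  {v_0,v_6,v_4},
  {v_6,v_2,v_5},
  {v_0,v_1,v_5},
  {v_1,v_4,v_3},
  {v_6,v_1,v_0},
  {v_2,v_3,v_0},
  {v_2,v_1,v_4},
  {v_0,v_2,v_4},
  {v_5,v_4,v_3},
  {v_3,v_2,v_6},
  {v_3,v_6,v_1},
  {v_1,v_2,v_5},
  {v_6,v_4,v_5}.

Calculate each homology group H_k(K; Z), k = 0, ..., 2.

H_0 = Z,  H_1 = Z^2,  H_2 = Z.

K has 7 vertices, 21 edges, 14 triangles.
rank ∂_0 = 0, rank ∂_1 = 6 ⇒ b_0 = 7 − 0 − 6 = 1; all invariant factors of ∂_1 are 1 so no torsion. So H_0 = Z.
rank ∂_1 = 6, rank ∂_2 = 13 ⇒ b_1 = 21 − 6 − 13 = 2; all invariant factors of ∂_2 are 1 so no torsion. So H_1 = Z^2.
rank ∂_2 = 13, rank ∂_3 = 0 ⇒ b_2 = 14 − 13 − 0 = 1. So H_2 = Z.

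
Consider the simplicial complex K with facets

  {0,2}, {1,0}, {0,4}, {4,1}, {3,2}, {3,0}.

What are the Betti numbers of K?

Order the vertices as 0 < 1 < 2 < 3 < 4. Listing each simplex with vertices in this order, K has dimension 1 with simplices:

  0-simplices (5): [0], [1], [2], [3], [4]
  1-simplices (6): [0,1], [0,2], [0,3], [0,4], [1,4], [2,3]

so the chain groups are C_0 ≅ Z^5, C_1 ≅ Z^6.

The boundary map ∂_1: C_1 → C_0 maps an edge to its endpoints' difference, ∂[p,q] = q − p. For instance
  ∂[0,2] = [2] − [0].
The 5×6 boundary matrix has rank 4 and Smith normal form diag(1,1,1,1).

Reading off H_k = ker ∂_k / im ∂_{k+1}:

  H_0: rank C_0 − rank ∂_1 = 5 − 4 = 1, and the invariant factors of ∂_1 are all 1, so H_0 = Z.
  H_1: rank ker ∂_1 − rank ∂_2 = (6 − 4) − 0 = 2, and there is no ∂_2, so H_1 = Z^2.

As a check, the Euler characteristic is 5 − 6 = -1, which agrees with 1 − 2 = -1.
(K is a triangulation of a wedge of 2 circles.)

Hence the Betti numbers are b_0 = 1, b_1 = 2.

b_0 = 1, b_1 = 2.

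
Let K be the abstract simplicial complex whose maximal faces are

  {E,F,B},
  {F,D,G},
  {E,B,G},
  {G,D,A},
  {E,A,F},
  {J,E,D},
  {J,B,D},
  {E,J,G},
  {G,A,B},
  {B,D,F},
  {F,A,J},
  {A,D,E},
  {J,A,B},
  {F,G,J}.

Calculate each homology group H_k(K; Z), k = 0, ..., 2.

Take the total order A < B < D < E < F < G < J on the vertex set. Then K (dimension 2) consists of the simplices:

  0-simplices (7): A, B, D, E, F, G, J
  1-simplices (21): AB, AD, AE, AF, AG, AJ, BD, BE, BF, BG, BJ, DE, DF, DG, DJ, EF, EG, EJ, FG, FJ, GJ
  2-simplices (14): ABG, ABJ, ADE, ADG, AEF, AFJ, BDF, BDJ, BEF, BEG, DEJ, DFG, EGJ, FGJ

so the chain groups are C_0 ≅ Z^7, C_1 ≅ Z^21, C_2 ≅ Z^14.

Boundary ∂_1: C_1 → C_0 is given by ∂[p,q] = [q] − [p].
As a 7×21 matrix over Z this has rank 6, with invariant factors (1,1,1,1,1,1).

∂_2: C_2 → C_1 sends each 2-simplex [p,q,r] to [q,r] − [p,r] + [p,q]. For instance
  ∂AFJ = FJ − AJ + AF,
  ∂DFG = FG − DG + DF.
This gives a 21×14 integer matrix of rank 13; reducing to Smith normal form yields diagonal entries (1,1,1,1,1,1,1,1,1,1,1,1,1).

Computing H_k = (kernel of ∂_k) / (image of ∂_{k+1}):

  H_0: rank C_0 − rank ∂_1 = 7 − 6 = 1, and the invariant factors of ∂_1 are all 1, so H_0 ≅ Z.
  H_1: rank ker ∂_1 − rank ∂_2 = (21 − 6) − 13 = 2, and the invariant factors of ∂_2 are all 1, so H_1 ≅ Z^2.
  H_2: rank ker ∂_2 − rank ∂_3 = (14 − 13) − 0 = 1, and there is no ∂_3, so H_2 ≅ Z.

H_0 ≅ Z,  H_1 ≅ Z^2,  H_2 ≅ Z.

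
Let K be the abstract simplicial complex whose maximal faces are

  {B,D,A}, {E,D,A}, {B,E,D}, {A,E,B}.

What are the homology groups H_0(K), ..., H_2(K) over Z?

We work with the vertex ordering A < B < D < E. The simplices of K, each written with vertices in increasing order, are:

  0-simplices (4): A, B, D, E
  1-simplices (6): AB, AD, AE, BD, BE, DE
  2-simplices (4): ABD, ABE, ADE, BDE

giving chain groups C_0 ≅ Z^4, C_1 ≅ Z^6, C_2 ≅ Z^4.

∂_1: C_1 → C_0 maps an edge to its endpoints' difference, ∂[p,q] = q − p.
As a 4×6 matrix over Z this has rank 3, with invariant factors (1,1,1).

The boundary map ∂_2: C_2 → C_1 sends each 2-simplex [p,q,r] to [q,r] − [p,r] + [p,q]. For instance
  ∂ABE = BE − AE + AB,
  ∂ADE = DE − AE + AD.
As a 6×4 matrix over Z this has rank 3, with invariant factors (1,1,1).

From H_k ≅ ker(∂_k) / im(∂_{k+1}) we obtain:

  H_0: rank C_0 − rank ∂_1 = 4 − 3 = 1, and the invariant factors of ∂_1 are all 1, so H_0 ≅ Z.
  H_1: rank ker ∂_1 − rank ∂_2 = (6 − 3) − 3 = 0, and the invariant factors of ∂_2 are all 1, so H_1 ≅ 0.
  H_2: rank ker ∂_2 − rank ∂_3 = (4 − 3) − 0 = 1, and there is no ∂_3, so H_2 ≅ Z.

(K is a triangulation of the 2-sphere S^2.)

H_0 = Z,  H_1 = 0,  H_2 = Z.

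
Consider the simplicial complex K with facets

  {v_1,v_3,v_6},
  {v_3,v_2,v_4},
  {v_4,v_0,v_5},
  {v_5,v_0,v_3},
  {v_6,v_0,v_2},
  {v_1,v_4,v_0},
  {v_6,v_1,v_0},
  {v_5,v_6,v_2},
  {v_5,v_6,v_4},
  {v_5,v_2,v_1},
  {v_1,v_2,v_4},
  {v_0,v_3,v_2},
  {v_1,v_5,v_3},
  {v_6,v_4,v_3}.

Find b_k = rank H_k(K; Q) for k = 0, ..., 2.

b_0 = 1, b_1 = 2, b_2 = 1.

Order the vertices as v_0 < v_1 < v_2 < v_3 < v_4 < v_5 < v_6. Listing each simplex with vertices in this order, K has dimension 2 with simplices:

  0-simplices (7): [v_0], [v_1], [v_2], [v_3], [v_4], [v_5], [v_6]
  1-simplices (21): (21 of them)
  2-simplices (14): (14 of them)

Hence C_0 ≅ Z^7, C_1 ≅ Z^21, C_2 ≅ Z^14.

∂_1: C_1 → C_0 is given by ∂[p,q] = [q] − [p]. For instance
  ∂[v_1,v_2] = [v_2] − [v_1].
As a 7×21 matrix over Z this has rank 6, with invariant factors (1,1,1,1,1,1).

∂_2: C_2 → C_1 sends each 2-simplex [p,q,r] to [q,r] − [p,r] + [p,q]. For instance
  ∂[v_4,v_5,v_6] = [v_5,v_6] − [v_4,v_6] + [v_4,v_5],
  ∂[v_0,v_4,v_5] = [v_4,v_5] − [v_0,v_5] + [v_0,v_4].
The resulting 21×14 matrix has rank 13, and its Smith normal form has invariant factors (1,1,1,1,1,1,1,1,1,1,1,1,1).

From H_k ≅ ker(∂_k) / im(∂_{k+1}) we obtain:

  H_0: rank C_0 − rank ∂_1 = 7 − 6 = 1, and the invariant factors of ∂_1 are all 1, so H_0 = Z.
  H_1: rank ker ∂_1 − rank ∂_2 = (21 − 6) − 13 = 2, and the invariant factors of ∂_2 are all 1, so H_1 = Z^2.
  H_2: rank ker ∂_2 − rank ∂_3 = (14 − 13) − 0 = 1, and there is no ∂_3, so H_2 = Z.

(K is a triangulation of the torus T^2.)

Hence the Betti numbers are b_0 = 1, b_1 = 2, b_2 = 1.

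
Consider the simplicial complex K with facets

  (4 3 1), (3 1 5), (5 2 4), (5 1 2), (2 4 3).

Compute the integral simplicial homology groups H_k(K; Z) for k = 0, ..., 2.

H_0 ≅ Z,  H_1 ≅ Z,  H_2 = 0.

Fix the vertex order 1 < 2 < 3 < 4 < 5 and write every simplex with vertices in increasing order. Then dim K = 2 and the simplices of K are:

  0-simplices (5): [1], [2], [3], [4], [5]
  1-simplices (10): [1,2], [1,3], [1,4], [1,5], [2,3], [2,4], [2,5], [3,4], [3,5], [4,5]
  2-simplices (5): [1,2,5], [1,3,4], [1,3,5], [2,3,4], [2,4,5]

giving chain groups C_0 ≅ Z^5, C_1 ≅ Z^10, C_2 ≅ Z^5.

The boundary map ∂_1: C_1 → C_0 sends each edge [p,q] (with p < q) to q − p.
The 5×10 boundary matrix has rank 4 and Smith normal form diag(1,1,1,1).

The boundary map ∂_2: C_2 → C_1 acts by ∂[p,q,r] = [q,r] − [p,r] + [p,q]. For instance
  ∂[1,3,5] = [3,5] − [1,5] + [1,3],
  ∂[2,3,4] = [3,4] − [2,4] + [2,3].
As a 10×5 matrix over Z this has rank 5, with invariant factors (1,1,1,1,1).

Computing H_k = (kernel of ∂_k) / (image of ∂_{k+1}):

  H_0: rank C_0 − rank ∂_1 = 5 − 4 = 1, and the invariant factors of ∂_1 are all 1, so H_0 = Z.
  H_1: rank ker ∂_1 − rank ∂_2 = (10 − 4) − 5 = 1, and the invariant factors of ∂_2 are all 1, so H_1 = Z.
  H_2: rank ker ∂_2 − rank ∂_3 = (5 − 5) − 0 = 0, and there is no ∂_3, so H_2 = 0.

(K is a triangulation of the Möbius band.)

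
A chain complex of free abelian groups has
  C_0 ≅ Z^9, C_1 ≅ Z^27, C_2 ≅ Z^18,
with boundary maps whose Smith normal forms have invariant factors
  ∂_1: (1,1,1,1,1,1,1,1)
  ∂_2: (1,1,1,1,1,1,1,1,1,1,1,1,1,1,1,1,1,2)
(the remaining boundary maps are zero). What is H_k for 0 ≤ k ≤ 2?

H_0 ≅ Z,  H_1 ≅ Z ⊕ Z/2Z,  H_2 = 0.

H_0: b_0 = 9 − 0 − 8 = 1; torsion from ∂_1 factors > 1: none. So H_0 ≅ Z.
H_1: b_1 = 27 − 8 − 18 = 1; torsion from ∂_2 factors > 1: [2]. So H_1 ≅ Z ⊕ Z/2Z.
H_2: b_2 = 18 − 18 − 0 = 0; torsion from ∂_3 factors > 1: none. So H_2 ≅ 0.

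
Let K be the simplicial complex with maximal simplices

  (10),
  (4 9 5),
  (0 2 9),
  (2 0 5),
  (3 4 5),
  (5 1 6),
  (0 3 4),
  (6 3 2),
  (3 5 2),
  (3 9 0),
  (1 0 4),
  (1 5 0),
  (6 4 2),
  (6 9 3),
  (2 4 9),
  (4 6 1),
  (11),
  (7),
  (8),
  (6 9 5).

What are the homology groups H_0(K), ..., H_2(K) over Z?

H_0 = Z^5,  H_1 = Z^2,  H_2 = Z.

Take the total order 0 < 1 < 2 < 3 < 4 < 5 < 6 < 7 < 8 < 9 < 10 < 11 on the vertex set. Then K (dimension 2) consists of the simplices:

  0-simplices (12): [0], [1], [2], [3], [4], [5], [6], [7], [8], [9], [10], [11]
  1-simplices (24): (24 of them)
  2-simplices (16): [0,1,4], [0,1,5], [0,2,5], [0,2,9], [0,3,4], [0,3,9], [1,4,6], [1,5,6], [2,3,5], [2,3,6], [2,4,6], [2,4,9], [3,4,5], [3,6,9], [4,5,9], [5,6,9]

giving chain groups C_0 ≅ Z^12, C_1 ≅ Z^24, C_2 ≅ Z^16.

∂_1: C_1 → C_0 sends each edge [p,q] (with p < q) to q − p.
The resulting 12×24 matrix has rank 7, and its Smith normal form has invariant factors (1,1,1,1,1,1,1).

Boundary ∂_2: C_2 → C_1 acts by ∂[p,q,r] = [q,r] − [p,r] + [p,q]. For instance
  ∂[2,4,6] = [4,6] − [2,6] + [2,4],
  ∂[0,2,5] = [2,5] − [0,5] + [0,2].
The resulting 24×16 matrix has rank 15, and its Smith normal form has invariant factors (1,1,1,1,1,1,1,1,1,1,1,1,1,1,1).

Reading off H_k = ker ∂_k / im ∂_{k+1}:

  H_0: rank C_0 − rank ∂_1 = 12 − 7 = 5, and the invariant factors of ∂_1 are all 1, so H_0 ≅ Z^5.
  H_1: rank ker ∂_1 − rank ∂_2 = (24 − 7) − 15 = 2, and the invariant factors of ∂_2 are all 1, so H_1 ≅ Z^2.
  H_2: rank ker ∂_2 − rank ∂_3 = (16 − 15) − 0 = 1, and there is no ∂_3, so H_2 ≅ Z.

As a check, the Euler characteristic is 12 − 24 + 16 = 4, which agrees with 5 − 2 + 1 = 4.
(K is a triangulation of the disjoint union of a set of 4 points and the torus T^2.)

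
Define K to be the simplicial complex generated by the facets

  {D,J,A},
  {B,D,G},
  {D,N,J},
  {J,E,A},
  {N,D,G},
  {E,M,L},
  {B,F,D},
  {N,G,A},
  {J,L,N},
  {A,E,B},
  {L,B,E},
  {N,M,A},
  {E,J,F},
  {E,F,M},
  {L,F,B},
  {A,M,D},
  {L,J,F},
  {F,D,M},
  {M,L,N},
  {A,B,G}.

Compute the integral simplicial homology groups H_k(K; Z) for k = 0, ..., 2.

H_0 ≅ Z,  H_1 ≅ Z ⊕ Z/2Z,  H_2 = 0.

Fix the vertex order A < B < D < E < F < G < J < L < M < N and write every simplex with vertices in increasing order. Then dim K = 2 and the simplices of K are:

  0-simplices (10): A, B, D, E, F, G, J, L, M, N
  1-simplices (30): AB, AD, AE, AG, AJ, AM, AN, BD, BE, BF, BG, BL, DF, DG, DJ, DM, DN, EF, EJ, EL, EM, FJ, FL, FM, GN, JL, JN, LM, LN, MN
  2-simplices (20): ABE, ABG, ADJ, ADM, AEJ, AGN, AMN, BDF, BDG, BEL, BFL, DFM, DGN, DJN, EFJ, EFM, ELM, FJL, JLN, LMN

giving chain groups C_0 ≅ Z^10, C_1 ≅ Z^30, C_2 ≅ Z^20.

Boundary ∂_1: C_1 → C_0 maps an edge to its endpoints' difference, ∂[p,q] = q − p. For instance
  ∂AE = E − A.
As a 10×30 matrix over Z this has rank 9, with invariant factors (1,1,1,1,1,1,1,1,1).

∂_2: C_2 → C_1 acts by ∂[p,q,r] = [q,r] − [p,r] + [p,q]. For instance
  ∂BEL = EL − BL + BE,
  ∂FJL = JL − FL + FJ.
The resulting 30×20 matrix has rank 20, and its Smith normal form has invariant factors (1,1,1,1,1,1,1,1,1,1,1,1,1,1,1,1,1,1,1,2).

Reading off H_k = ker ∂_k / im ∂_{k+1}:

  H_0: rank C_0 − rank ∂_1 = 10 − 9 = 1, and the invariant factors of ∂_1 are all 1, so H_0 = Z.
  H_1: rank ker ∂_1 − rank ∂_2 = (30 − 9) − 20 = 1, and ∂_2 has invariant factor 2 > 1, so H_1 = Z ⊕ Z/2Z.
  H_2: rank ker ∂_2 − rank ∂_3 = (20 − 20) − 0 = 0, and there is no ∂_3, so H_2 = 0.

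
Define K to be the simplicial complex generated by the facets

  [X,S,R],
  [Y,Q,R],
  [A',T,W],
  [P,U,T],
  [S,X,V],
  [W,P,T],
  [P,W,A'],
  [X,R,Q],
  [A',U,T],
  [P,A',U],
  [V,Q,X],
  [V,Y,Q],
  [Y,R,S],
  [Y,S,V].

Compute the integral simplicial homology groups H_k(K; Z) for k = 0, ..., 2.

H_0 = Z^2,  H_1 = 0,  H_2 = Z^2.

We work with the vertex ordering P < Q < R < S < T < U < V < W < X < Y < A'. The simplices of K, each written with vertices in increasing order, are:

  0-simplices (11): [P], [Q], [R], [S], [T], [U], [V], [W], [X], [Y], [A']
  1-simplices (21): [P,T], [P,U], [P,W], [P,A'], [Q,R], [Q,V], [Q,X], [Q,Y], [R,S], [R,X], [R,Y], [S,V], [S,X], [S,Y], [T,U], [T,W], [T,A'], [U,A'], [V,X], [V,Y], [W,A']
  2-simplices (14): [P,T,U], [P,T,W], [P,U,A'], [P,W,A'], [Q,R,X], [Q,R,Y], [Q,V,X], [Q,V,Y], [R,S,X], [R,S,Y], [S,V,X], [S,V,Y], [T,U,A'], [T,W,A']

giving chain groups C_0 ≅ Z^11, C_1 ≅ Z^21, C_2 ≅ Z^14.

∂_1: C_1 → C_0 is given by ∂[p,q] = [q] − [p]. For instance
  ∂[P,U] = [U] − [P].
The resulting 11×21 matrix has rank 9, and its Smith normal form has invariant factors (1,1,1,1,1,1,1,1,1).

∂_2: C_2 → C_1 maps a triangle to the signed sum of its edges. For instance
  ∂[P,U,A'] = [U,A'] − [P,A'] + [P,U],
  ∂[Q,R,X] = [R,X] − [Q,X] + [Q,R].
As a 21×14 matrix over Z this has rank 12, with invariant factors (1,1,1,1,1,1,1,1,1,1,1,1).

Now H_k = ker ∂_k / im ∂_{k+1}, so:

  H_0: rank C_0 − rank ∂_1 = 11 − 9 = 2, and the invariant factors of ∂_1 are all 1, so H_0 ≅ Z^2.
  H_1: rank ker ∂_1 − rank ∂_2 = (21 − 9) − 12 = 0, and the invariant factors of ∂_2 are all 1, so H_1 ≅ 0.
  H_2: rank ker ∂_2 − rank ∂_3 = (14 − 12) − 0 = 2, and there is no ∂_3, so H_2 ≅ Z^2.

As a check, the Euler characteristic is 11 − 21 + 14 = 4, which agrees with 2 − 0 + 2 = 4.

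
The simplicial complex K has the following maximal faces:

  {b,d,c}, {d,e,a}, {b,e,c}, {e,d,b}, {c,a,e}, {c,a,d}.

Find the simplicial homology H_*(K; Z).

H_0 = Z,  H_1 = 0,  H_2 = Z.

Fix the vertex order a < b < c < d < e and write every simplex with vertices in increasing order. Then dim K = 2 and the simplices of K are:

  0-simplices (5): a, b, c, d, e
  1-simplices (9): ac, ad, ae, bc, bd, be, cd, ce, de
  2-simplices (6): acd, ace, ade, bcd, bce, bde

so the chain groups are C_0 ≅ Z^5, C_1 ≅ Z^9, C_2 ≅ Z^6.

∂_1: C_1 → C_0 maps an edge to its endpoints' difference, ∂[p,q] = q − p.
This gives a 5×9 integer matrix of rank 4; reducing to Smith normal form yields diagonal entries (1,1,1,1).

The boundary map ∂_2: C_2 → C_1 sends each 2-simplex [p,q,r] to [q,r] − [p,r] + [p,q]. For instance
  ∂acd = cd − ad + ac,
  ∂ade = de − ae + ad.
The 9×6 boundary matrix has rank 5 and Smith normal form diag(1,1,1,1,1).

Now H_k = ker ∂_k / im ∂_{k+1}, so:

  H_0: rank C_0 − rank ∂_1 = 5 − 4 = 1, and the invariant factors of ∂_1 are all 1, so H_0 ≅ Z.
  H_1: rank ker ∂_1 − rank ∂_2 = (9 − 4) − 5 = 0, and the invariant factors of ∂_2 are all 1, so H_1 ≅ 0.
  H_2: rank ker ∂_2 − rank ∂_3 = (6 − 5) − 0 = 1, and there is no ∂_3, so H_2 ≅ Z.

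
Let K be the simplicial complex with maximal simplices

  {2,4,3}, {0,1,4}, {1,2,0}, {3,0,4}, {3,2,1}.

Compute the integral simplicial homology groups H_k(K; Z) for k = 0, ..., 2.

Fix the vertex order 0 < 1 < 2 < 3 < 4 and write every simplex with vertices in increasing order. Then dim K = 2 and the simplices of K are:

  0-simplices (5): [0], [1], [2], [3], [4]
  1-simplices (10): [0,1], [0,2], [0,3], [0,4], [1,2], [1,3], [1,4], [2,3], [2,4], [3,4]
  2-simplices (5): [0,1,2], [0,1,4], [0,3,4], [1,2,3], [2,3,4]

so the chain groups are C_0 ≅ Z^5, C_1 ≅ Z^10, C_2 ≅ Z^5.

∂_1: C_1 → C_0 sends each edge [p,q] (with p < q) to q − p.
The 5×10 boundary matrix has rank 4 and Smith normal form diag(1,1,1,1).

Boundary ∂_2: C_2 → C_1 maps a triangle to the signed sum of its edges. For instance
  ∂[2,3,4] = [3,4] − [2,4] + [2,3],
  ∂[0,1,4] = [1,4] − [0,4] + [0,1].
As a 10×5 matrix over Z this has rank 5, with invariant factors (1,1,1,1,1).

Reading off H_k = ker ∂_k / im ∂_{k+1}:

  H_0: rank C_0 − rank ∂_1 = 5 − 4 = 1, and the invariant factors of ∂_1 are all 1, so H_0 = Z.
  H_1: rank ker ∂_1 − rank ∂_2 = (10 − 4) − 5 = 1, and the invariant factors of ∂_2 are all 1, so H_1 = Z.
  H_2: rank ker ∂_2 − rank ∂_3 = (5 − 5) − 0 = 0, and there is no ∂_3, so H_2 = 0.

H_0 = Z,  H_1 = Z,  H_2 = 0.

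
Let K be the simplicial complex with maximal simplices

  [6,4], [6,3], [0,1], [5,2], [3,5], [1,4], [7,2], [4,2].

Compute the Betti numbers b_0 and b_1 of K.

We work with the vertex ordering 0 < 1 < 2 < 3 < 4 < 5 < 6 < 7. The simplices of K, each written with vertices in increasing order, are:

  0-simplices (8): [0], [1], [2], [3], [4], [5], [6], [7]
  1-simplices (8): [0,1], [1,4], [2,4], [2,5], [2,7], [3,5], [3,6], [4,6]

Hence C_0 ≅ Z^8, C_1 ≅ Z^8.

Boundary ∂_1: C_1 → C_0 maps an edge to its endpoints' difference, ∂[p,q] = q − p. For instance
  ∂[1,4] = [4] − [1].
The resulting 8×8 matrix has rank 7, and its Smith normal form has invariant factors (1,1,1,1,1,1,1).

Computing H_k = (kernel of ∂_k) / (image of ∂_{k+1}):

  H_0: rank C_0 − rank ∂_1 = 8 − 7 = 1, and the invariant factors of ∂_1 are all 1, so H_0 = Z.
  H_1: rank ker ∂_1 − rank ∂_2 = (8 − 7) − 0 = 1, and there is no ∂_2, so H_1 = Z.

Hence the Betti numbers are b_0 = 1, b_1 = 1.

b_0 = 1, b_1 = 1.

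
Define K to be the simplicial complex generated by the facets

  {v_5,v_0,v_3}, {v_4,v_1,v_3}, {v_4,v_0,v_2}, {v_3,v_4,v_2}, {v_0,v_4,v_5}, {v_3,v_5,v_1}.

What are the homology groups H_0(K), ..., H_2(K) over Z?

Order the vertices as v_0 < v_1 < v_2 < v_3 < v_4 < v_5. Listing each simplex with vertices in this order, K has dimension 2 with simplices:

  0-simplices (6): [v_0], [v_1], [v_2], [v_3], [v_4], [v_5]
  1-simplices (12): [v_0,v_2], [v_0,v_3], [v_0,v_4], [v_0,v_5], [v_1,v_3], [v_1,v_4], [v_1,v_5], [v_2,v_3], [v_2,v_4], [v_3,v_4], [v_3,v_5], [v_4,v_5]
  2-simplices (6): [v_0,v_2,v_4], [v_0,v_3,v_5], [v_0,v_4,v_5], [v_1,v_3,v_4], [v_1,v_3,v_5], [v_2,v_3,v_4]

giving chain groups C_0 ≅ Z^6, C_1 ≅ Z^12, C_2 ≅ Z^6.

∂_1: C_1 → C_0 maps an edge to its endpoints' difference, ∂[p,q] = q − p. For instance
  ∂[v_1,v_4] = [v_4] − [v_1].
As a 6×12 matrix over Z this has rank 5, with invariant factors (1,1,1,1,1).

Boundary ∂_2: C_2 → C_1 maps a triangle to the signed sum of its edges. For instance
  ∂[v_1,v_3,v_5] = [v_3,v_5] − [v_1,v_5] + [v_1,v_3],
  ∂[v_0,v_3,v_5] = [v_3,v_5] − [v_0,v_5] + [v_0,v_3].
This gives a 12×6 integer matrix of rank 6; reducing to Smith normal form yields diagonal entries (1,1,1,1,1,1).

From H_k ≅ ker(∂_k) / im(∂_{k+1}) we obtain:

  H_0: rank C_0 − rank ∂_1 = 6 − 5 = 1, and the invariant factors of ∂_1 are all 1, so H_0 ≅ Z.
  H_1: rank ker ∂_1 − rank ∂_2 = (12 − 5) − 6 = 1, and the invariant factors of ∂_2 are all 1, so H_1 ≅ Z.
  H_2: rank ker ∂_2 − rank ∂_3 = (6 − 6) − 0 = 0, and there is no ∂_3, so H_2 ≅ 0.

H_0 ≅ Z,  H_1 ≅ Z,  H_2 = 0.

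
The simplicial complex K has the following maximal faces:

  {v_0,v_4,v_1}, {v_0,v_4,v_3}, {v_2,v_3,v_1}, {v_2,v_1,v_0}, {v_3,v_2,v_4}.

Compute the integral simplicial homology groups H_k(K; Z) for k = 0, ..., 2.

H_0 ≅ Z,  H_1 ≅ Z,  H_2 = 0.

We work with the vertex ordering v_0 < v_1 < v_2 < v_3 < v_4. The simplices of K, each written with vertices in increasing order, are:

  0-simplices (5): [v_0], [v_1], [v_2], [v_3], [v_4]
  1-simplices (10): [v_0,v_1], [v_0,v_2], [v_0,v_3], [v_0,v_4], [v_1,v_2], [v_1,v_3], [v_1,v_4], [v_2,v_3], [v_2,v_4], [v_3,v_4]
  2-simplices (5): [v_0,v_1,v_2], [v_0,v_1,v_4], [v_0,v_3,v_4], [v_1,v_2,v_3], [v_2,v_3,v_4]

giving chain groups C_0 ≅ Z^5, C_1 ≅ Z^10, C_2 ≅ Z^5.

∂_1: C_1 → C_0 maps an edge to its endpoints' difference, ∂[p,q] = q − p.
As a 5×10 matrix over Z this has rank 4, with invariant factors (1,1,1,1).

∂_2: C_2 → C_1 acts by ∂[p,q,r] = [q,r] − [p,r] + [p,q]. For instance
  ∂[v_1,v_2,v_3] = [v_2,v_3] − [v_1,v_3] + [v_1,v_2],
  ∂[v_0,v_3,v_4] = [v_3,v_4] − [v_0,v_4] + [v_0,v_3].
This gives a 10×5 integer matrix of rank 5; reducing to Smith normal form yields diagonal entries (1,1,1,1,1).

Computing H_k = (kernel of ∂_k) / (image of ∂_{k+1}):

  H_0: rank C_0 − rank ∂_1 = 5 − 4 = 1, and the invariant factors of ∂_1 are all 1, so H_0 ≅ Z.
  H_1: rank ker ∂_1 − rank ∂_2 = (10 − 4) − 5 = 1, and the invariant factors of ∂_2 are all 1, so H_1 ≅ Z.
  H_2: rank ker ∂_2 − rank ∂_3 = (5 − 5) − 0 = 0, and there is no ∂_3, so H_2 ≅ 0.

(K is a triangulation of the Möbius band.)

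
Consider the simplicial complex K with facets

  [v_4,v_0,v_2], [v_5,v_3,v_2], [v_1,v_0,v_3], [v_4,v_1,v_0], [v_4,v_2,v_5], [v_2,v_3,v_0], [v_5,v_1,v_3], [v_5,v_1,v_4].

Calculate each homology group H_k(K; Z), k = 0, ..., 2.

Take the total order v_0 < v_1 < v_2 < v_3 < v_4 < v_5 on the vertex set. Then K (dimension 2) consists of the simplices:

  0-simplices (6): [v_0], [v_1], [v_2], [v_3], [v_4], [v_5]
  1-simplices (12): [v_0,v_1], [v_0,v_2], [v_0,v_3], [v_0,v_4], [v_1,v_3], [v_1,v_4], [v_1,v_5], [v_2,v_3], [v_2,v_4], [v_2,v_5], [v_3,v_5], [v_4,v_5]
  2-simplices (8): [v_0,v_1,v_3], [v_0,v_1,v_4], [v_0,v_2,v_3], [v_0,v_2,v_4], [v_1,v_3,v_5], [v_1,v_4,v_5], [v_2,v_3,v_5], [v_2,v_4,v_5]

so the chain groups are C_0 ≅ Z^6, C_1 ≅ Z^12, C_2 ≅ Z^8.

The boundary map ∂_1: C_1 → C_0 is given by ∂[p,q] = [q] − [p].
The resulting 6×12 matrix has rank 5, and its Smith normal form has invariant factors (1,1,1,1,1).

Boundary ∂_2: C_2 → C_1 maps a triangle to the signed sum of its edges. For instance
  ∂[v_0,v_2,v_3] = [v_2,v_3] − [v_0,v_3] + [v_0,v_2],
  ∂[v_1,v_4,v_5] = [v_4,v_5] − [v_1,v_5] + [v_1,v_4].
The resulting 12×8 matrix has rank 7, and its Smith normal form has invariant factors (1,1,1,1,1,1,1).

Now H_k = ker ∂_k / im ∂_{k+1}, so:

  H_0: rank C_0 − rank ∂_1 = 6 − 5 = 1, and the invariant factors of ∂_1 are all 1, so H_0 ≅ Z.
  H_1: rank ker ∂_1 − rank ∂_2 = (12 − 5) − 7 = 0, and the invariant factors of ∂_2 are all 1, so H_1 ≅ 0.
  H_2: rank ker ∂_2 − rank ∂_3 = (8 − 7) − 0 = 1, and there is no ∂_3, so H_2 ≅ Z.

As a check, the Euler characteristic is 6 − 12 + 8 = 2, which agrees with 1 − 0 + 1 = 2.

H_0 ≅ Z,  H_1 = 0,  H_2 ≅ Z.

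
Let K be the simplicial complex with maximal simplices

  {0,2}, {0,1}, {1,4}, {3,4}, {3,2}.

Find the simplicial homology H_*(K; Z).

Take the total order 0 < 1 < 2 < 3 < 4 on the vertex set. Then K (dimension 1) consists of the simplices:

  0-simplices (5): [0], [1], [2], [3], [4]
  1-simplices (5): [0,1], [0,2], [1,4], [2,3], [3,4]

so the chain groups are C_0 ≅ Z^5, C_1 ≅ Z^5.

The boundary map ∂_1: C_1 → C_0 is given by ∂[p,q] = [q] − [p]. For instance
  ∂[2,3] = [3] − [2].
This gives a 5×5 integer matrix of rank 4; reducing to Smith normal form yields diagonal entries (1,1,1,1).

From H_k ≅ ker(∂_k) / im(∂_{k+1}) we obtain:

  H_0: rank C_0 − rank ∂_1 = 5 − 4 = 1, and the invariant factors of ∂_1 are all 1, so H_0 = Z.
  H_1: rank ker ∂_1 − rank ∂_2 = (5 − 4) − 0 = 1, and there is no ∂_2, so H_1 = Z.

H_0 = Z,  H_1 = Z.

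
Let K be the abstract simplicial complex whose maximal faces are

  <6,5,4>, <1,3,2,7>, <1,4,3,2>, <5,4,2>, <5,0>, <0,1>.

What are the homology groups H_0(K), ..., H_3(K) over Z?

Order the vertices as 0 < 1 < 2 < 3 < 4 < 5 < 6 < 7. Listing each simplex with vertices in this order, K has dimension 3 with simplices:

  0-simplices (8): [0], [1], [2], [3], [4], [5], [6], [7]
  1-simplices (15): [0,1], [0,5], [1,2], [1,3], [1,4], [1,7], [2,3], [2,4], [2,5], [2,7], [3,4], [3,7], [4,5], [4,6], [5,6]
  2-simplices (9): [1,2,3], [1,2,4], [1,2,7], [1,3,4], [1,3,7], [2,3,4], [2,3,7], [2,4,5], [4,5,6]
  3-simplices (2): [1,2,3,4], [1,2,3,7]

giving chain groups C_0 ≅ Z^8, C_1 ≅ Z^15, C_2 ≅ Z^9, C_3 ≅ Z^2.

∂_1: C_1 → C_0 maps an edge to its endpoints' difference, ∂[p,q] = q − p. For instance
  ∂[0,5] = [5] − [0].
This gives a 8×15 integer matrix of rank 7; reducing to Smith normal form yields diagonal entries (1,1,1,1,1,1,1).

Boundary ∂_2: C_2 → C_1 acts by ∂[p,q,r] = [q,r] − [p,r] + [p,q]. For instance
  ∂[2,3,7] = [3,7] − [2,7] + [2,3],
  ∂[1,2,4] = [2,4] − [1,4] + [1,2].
As a 15×9 matrix over Z this has rank 7, with invariant factors (1,1,1,1,1,1,1).

∂_3: C_3 → C_2 sends each 3-simplex σ to the alternating sum Σ_i (−1)^i (σ with its i-th vertex removed). For instance
  ∂[1,2,3,4] = [2,3,4] − [1,3,4] + [1,2,4] − [1,2,3],
  ∂[1,2,3,7] = [2,3,7] − [1,3,7] + [1,2,7] − [1,2,3].
This gives a 9×2 integer matrix of rank 2; reducing to Smith normal form yields diagonal entries (1,1).

Now H_k = ker ∂_k / im ∂_{k+1}, so:

  H_0: rank C_0 − rank ∂_1 = 8 − 7 = 1, and the invariant factors of ∂_1 are all 1, so H_0 ≅ Z.
  H_1: rank ker ∂_1 − rank ∂_2 = (15 − 7) − 7 = 1, and the invariant factors of ∂_2 are all 1, so H_1 ≅ Z.
  H_2: rank ker ∂_2 − rank ∂_3 = (9 − 7) − 2 = 0, and the invariant factors of ∂_3 are all 1, so H_2 ≅ 0.
  H_3: rank ker ∂_3 − rank ∂_4 = (2 − 2) − 0 = 0, and there is no ∂_4, so H_3 ≅ 0.

H_0 = Z,  H_1 = Z,  H_2 = 0,  H_3 = 0.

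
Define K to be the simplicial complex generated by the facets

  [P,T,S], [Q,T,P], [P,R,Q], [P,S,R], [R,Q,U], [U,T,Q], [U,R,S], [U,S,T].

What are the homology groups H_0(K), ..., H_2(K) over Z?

K has 6 vertices, 12 edges, 8 triangles.
rank ∂_0 = 0, rank ∂_1 = 5 ⇒ b_0 = 6 − 0 − 5 = 1; all invariant factors of ∂_1 are 1 so no torsion. So H_0 ≅ Z.
rank ∂_1 = 5, rank ∂_2 = 7 ⇒ b_1 = 12 − 5 − 7 = 0; all invariant factors of ∂_2 are 1 so no torsion. So H_1 ≅ 0.
rank ∂_2 = 7, rank ∂_3 = 0 ⇒ b_2 = 8 − 7 − 0 = 1. So H_2 ≅ Z.

H_0 = Z,  H_1 = 0,  H_2 = Z.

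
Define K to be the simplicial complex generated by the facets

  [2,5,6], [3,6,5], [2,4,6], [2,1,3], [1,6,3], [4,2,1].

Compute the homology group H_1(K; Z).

We work with the vertex ordering 1 < 2 < 3 < 4 < 5 < 6. The simplices of K, each written with vertices in increasing order, are:

  0-simplices (6): [1], [2], [3], [4], [5], [6]
  1-simplices (12): [1,2], [1,3], [1,4], [1,6], [2,3], [2,4], [2,5], [2,6], [3,5], [3,6], [4,6], [5,6]
  2-simplices (6): [1,2,3], [1,2,4], [1,3,6], [2,4,6], [2,5,6], [3,5,6]

Hence C_0 ≅ Z^6, C_1 ≅ Z^12, C_2 ≅ Z^6.

Boundary ∂_1: C_1 → C_0 maps an edge to its endpoints' difference, ∂[p,q] = q − p.
The 6×12 boundary matrix has rank 5 and Smith normal form diag(1,1,1,1,1).

Boundary ∂_2: C_2 → C_1 sends each 2-simplex [p,q,r] to [q,r] − [p,r] + [p,q]. For instance
  ∂[1,3,6] = [3,6] − [1,6] + [1,3],
  ∂[1,2,4] = [2,4] − [1,4] + [1,2].
This gives a 12×6 integer matrix of rank 6; reducing to Smith normal form yields diagonal entries (1,1,1,1,1,1).

Now H_k = ker ∂_k / im ∂_{k+1}, so:

  H_1: rank ker ∂_1 − rank ∂_2 = (12 − 5) − 6 = 1, and the invariant factors of ∂_2 are all 1, so H_1 = Z.

H_1 ≅ Z.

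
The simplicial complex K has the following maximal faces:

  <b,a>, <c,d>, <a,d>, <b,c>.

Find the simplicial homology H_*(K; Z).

Order the vertices as a < b < c < d. Listing each simplex with vertices in this order, K has dimension 1 with simplices:

  0-simplices (4): a, b, c, d
  1-simplices (4): ab, ad, bc, cd

giving chain groups C_0 ≅ Z^4, C_1 ≅ Z^4.

The boundary map ∂_1: C_1 → C_0 maps an edge to its endpoints' difference, ∂[p,q] = q − p. For instance
  ∂cd = d − c.
As a 4×4 matrix over Z this has rank 3, with invariant factors (1,1,1).

Computing H_k = (kernel of ∂_k) / (image of ∂_{k+1}):

  H_0: rank C_0 − rank ∂_1 = 4 − 3 = 1, and the invariant factors of ∂_1 are all 1, so H_0 ≅ Z.
  H_1: rank ker ∂_1 − rank ∂_2 = (4 − 3) − 0 = 1, and there is no ∂_2, so H_1 ≅ Z.

As a check, the Euler characteristic is 4 − 4 = 0, which agrees with 1 − 1 = 0.

H_0 ≅ Z,  H_1 ≅ Z.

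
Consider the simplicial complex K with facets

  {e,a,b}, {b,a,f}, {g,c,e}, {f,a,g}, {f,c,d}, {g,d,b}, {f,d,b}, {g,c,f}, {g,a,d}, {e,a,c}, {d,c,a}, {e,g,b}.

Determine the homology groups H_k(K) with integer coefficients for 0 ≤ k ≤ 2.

Fix the vertex order a < b < c < d < e < f < g and write every simplex with vertices in increasing order. Then dim K = 2 and the simplices of K are:

  0-simplices (7): a, b, c, d, e, f, g
  1-simplices (18): ab, ac, ad, ae, af, ag, bd, be, bf, bg, cd, ce, cf, cg, df, dg, eg, fg
  2-simplices (12): abe, abf, acd, ace, adg, afg, bdf, bdg, beg, cdf, ceg, cfg

giving chain groups C_0 ≅ Z^7, C_1 ≅ Z^18, C_2 ≅ Z^12.

∂_1: C_1 → C_0 sends each edge [p,q] (with p < q) to q − p.
This gives a 7×18 integer matrix of rank 6; reducing to Smith normal form yields diagonal entries (1,1,1,1,1,1).

∂_2: C_2 → C_1 acts by ∂[p,q,r] = [q,r] − [p,r] + [p,q]. For instance
  ∂ace = ce − ae + ac,
  ∂adg = dg − ag + ad.
The 18×12 boundary matrix has rank 12 and Smith normal form diag(1,1,1,1,1,1,1,1,1,1,1,2).

Computing H_k = (kernel of ∂_k) / (image of ∂_{k+1}):

  H_0: rank C_0 − rank ∂_1 = 7 − 6 = 1, and the invariant factors of ∂_1 are all 1, so H_0 = Z.
  H_1: rank ker ∂_1 − rank ∂_2 = (18 − 6) − 12 = 0, and ∂_2 has invariant factor 2 > 1, so H_1 = Z/2Z.
  H_2: rank ker ∂_2 − rank ∂_3 = (12 − 12) − 0 = 0, and there is no ∂_3, so H_2 = 0.

As a check, the Euler characteristic is 7 − 18 + 12 = 1, which agrees with 1 − 0 + 0 = 1.

H_0 = Z,  H_1 = Z/2Z,  H_2 = 0.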